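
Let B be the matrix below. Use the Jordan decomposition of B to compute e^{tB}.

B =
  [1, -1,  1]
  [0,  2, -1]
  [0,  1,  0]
e^{tB} =
  [exp(t), -t*exp(t), t*exp(t)]
  [0, t*exp(t) + exp(t), -t*exp(t)]
  [0, t*exp(t), -t*exp(t) + exp(t)]

Strategy: write B = P · J · P⁻¹ where J is a Jordan canonical form, so e^{tB} = P · e^{tJ} · P⁻¹, and e^{tJ} can be computed block-by-block.

B has Jordan form
J =
  [1, 1, 0]
  [0, 1, 0]
  [0, 0, 1]
(up to reordering of blocks).

Per-block formulas:
  For a 1×1 block at λ = 1: exp(t · [1]) = [e^(1t)].
  For a 2×2 Jordan block J_2(1): exp(t · J_2(1)) = e^(1t)·(I + t·N), where N is the 2×2 nilpotent shift.

After assembling e^{tJ} and conjugating by P, we get:

e^{tB} =
  [exp(t), -t*exp(t), t*exp(t)]
  [0, t*exp(t) + exp(t), -t*exp(t)]
  [0, t*exp(t), -t*exp(t) + exp(t)]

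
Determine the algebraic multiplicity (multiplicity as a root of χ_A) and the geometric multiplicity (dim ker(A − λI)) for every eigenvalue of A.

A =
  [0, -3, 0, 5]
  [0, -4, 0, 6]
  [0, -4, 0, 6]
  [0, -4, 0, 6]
λ = 0: alg = 3, geom = 2; λ = 2: alg = 1, geom = 1

Step 1 — factor the characteristic polynomial to read off the algebraic multiplicities:
  χ_A(x) = x^3*(x - 2)

Step 2 — compute geometric multiplicities via the rank-nullity identity g(λ) = n − rank(A − λI):
  rank(A − (0)·I) = 2, so dim ker(A − (0)·I) = n − 2 = 2
  rank(A − (2)·I) = 3, so dim ker(A − (2)·I) = n − 3 = 1

Summary:
  λ = 0: algebraic multiplicity = 3, geometric multiplicity = 2
  λ = 2: algebraic multiplicity = 1, geometric multiplicity = 1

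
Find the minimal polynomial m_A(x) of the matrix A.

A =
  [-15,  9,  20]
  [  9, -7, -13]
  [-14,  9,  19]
x^3 + 3*x^2 + 3*x + 1

The characteristic polynomial is χ_A(x) = (x + 1)^3, so the eigenvalues are known. The minimal polynomial is
  m_A(x) = Π_λ (x − λ)^{k_λ}
where k_λ is the size of the *largest* Jordan block for λ (equivalently, the smallest k with (A − λI)^k v = 0 for every generalised eigenvector v of λ).

  λ = -1: largest Jordan block has size 3, contributing (x + 1)^3

So m_A(x) = (x + 1)^3 = x^3 + 3*x^2 + 3*x + 1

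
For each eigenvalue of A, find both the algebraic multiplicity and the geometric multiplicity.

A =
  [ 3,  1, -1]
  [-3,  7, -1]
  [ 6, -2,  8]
λ = 6: alg = 3, geom = 2

Step 1 — factor the characteristic polynomial to read off the algebraic multiplicities:
  χ_A(x) = (x - 6)^3

Step 2 — compute geometric multiplicities via the rank-nullity identity g(λ) = n − rank(A − λI):
  rank(A − (6)·I) = 1, so dim ker(A − (6)·I) = n − 1 = 2

Summary:
  λ = 6: algebraic multiplicity = 3, geometric multiplicity = 2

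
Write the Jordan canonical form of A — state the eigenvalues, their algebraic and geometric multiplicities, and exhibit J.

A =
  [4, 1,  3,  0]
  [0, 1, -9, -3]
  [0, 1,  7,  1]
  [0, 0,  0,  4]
J_2(4) ⊕ J_2(4)

The characteristic polynomial is
  det(x·I − A) = x^4 - 16*x^3 + 96*x^2 - 256*x + 256 = (x - 4)^4

Eigenvalues and multiplicities (the geometric multiplicity of λ is n − rank(A − λI), which equals the number of Jordan blocks for λ):
  λ = 4: algebraic multiplicity = 4, geometric multiplicity = 2

Determining the block sizes for each eigenvalue:
  λ = 4: with am = 4 and gm = 2, the partition is not yet determined (e.g. several partitions of 4 into 2 parts exist). Let N = A − (4)·I. Computing rank(N^1) = 2, rank(N^2) = 0; the number of blocks of size ≥ j is rank(N^{j−1}) − rank(N^j), giving [2, 2]. So we have 2 block(s) of size 2 → block sizes [2, 2]

Assembling the blocks gives a Jordan form
J =
  [4, 1, 0, 0]
  [0, 4, 0, 0]
  [0, 0, 4, 1]
  [0, 0, 0, 4]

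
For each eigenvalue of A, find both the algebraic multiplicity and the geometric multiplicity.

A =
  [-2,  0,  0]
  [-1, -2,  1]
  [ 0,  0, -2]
λ = -2: alg = 3, geom = 2

Step 1 — factor the characteristic polynomial to read off the algebraic multiplicities:
  χ_A(x) = (x + 2)^3

Step 2 — compute geometric multiplicities via the rank-nullity identity g(λ) = n − rank(A − λI):
  rank(A − (-2)·I) = 1, so dim ker(A − (-2)·I) = n − 1 = 2

Summary:
  λ = -2: algebraic multiplicity = 3, geometric multiplicity = 2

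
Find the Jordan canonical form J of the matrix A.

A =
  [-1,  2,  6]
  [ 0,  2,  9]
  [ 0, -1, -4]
J_2(-1) ⊕ J_1(-1)

The characteristic polynomial is
  det(x·I − A) = x^3 + 3*x^2 + 3*x + 1 = (x + 1)^3

Eigenvalues and multiplicities (the geometric multiplicity of λ is n − rank(A − λI), which equals the number of Jordan blocks for λ):
  λ = -1: algebraic multiplicity = 3, geometric multiplicity = 2

Determining the block sizes for each eigenvalue:
  λ = -1: 2 blocks summing to 3 forces exactly one block of size 2 and the rest size 1 → block sizes [2, 1]

Assembling the blocks gives a Jordan form
J =
  [-1,  1,  0]
  [ 0, -1,  0]
  [ 0,  0, -1]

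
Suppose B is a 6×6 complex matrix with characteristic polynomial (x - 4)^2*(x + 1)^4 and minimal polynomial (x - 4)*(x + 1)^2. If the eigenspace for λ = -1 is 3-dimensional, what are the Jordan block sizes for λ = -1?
Block sizes for λ = -1: [2, 1, 1]

Step 1 — from the characteristic polynomial, algebraic multiplicity of λ = -1 is 4. From dim ker(B − (-1)·I) = 3, there are exactly 3 Jordan blocks for λ = -1.
Step 2 — from the minimal polynomial, the factor (x + 1)^2 tells us the largest block for λ = -1 has size 2.
Step 3 — with total size 4, 3 blocks, and largest block 2, the block sizes (in nonincreasing order) are [2, 1, 1].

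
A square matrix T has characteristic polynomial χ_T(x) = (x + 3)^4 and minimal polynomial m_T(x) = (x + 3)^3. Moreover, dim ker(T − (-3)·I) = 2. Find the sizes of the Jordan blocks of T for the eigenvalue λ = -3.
Block sizes for λ = -3: [3, 1]

Step 1 — from the characteristic polynomial, algebraic multiplicity of λ = -3 is 4. From dim ker(T − (-3)·I) = 2, there are exactly 2 Jordan blocks for λ = -3.
Step 2 — from the minimal polynomial, the factor (x + 3)^3 tells us the largest block for λ = -3 has size 3.
Step 3 — with total size 4, 2 blocks, and largest block 3, the block sizes (in nonincreasing order) are [3, 1].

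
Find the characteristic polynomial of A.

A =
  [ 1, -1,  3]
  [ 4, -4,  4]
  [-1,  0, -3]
x^3 + 6*x^2 + 12*x + 8

Expanding det(x·I − A) (e.g. by cofactor expansion or by noting that A is similar to its Jordan form J, which has the same characteristic polynomial as A) gives
  χ_A(x) = x^3 + 6*x^2 + 12*x + 8
which factors as (x + 2)^3. The eigenvalues (with algebraic multiplicities) are λ = -2 with multiplicity 3.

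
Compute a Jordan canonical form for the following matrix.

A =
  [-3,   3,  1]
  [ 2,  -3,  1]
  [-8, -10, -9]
J_3(-5)

The characteristic polynomial is
  det(x·I − A) = x^3 + 15*x^2 + 75*x + 125 = (x + 5)^3

Eigenvalues and multiplicities (the geometric multiplicity of λ is n − rank(A − λI), which equals the number of Jordan blocks for λ):
  λ = -5: algebraic multiplicity = 3, geometric multiplicity = 1

Determining the block sizes for each eigenvalue:
  λ = -5: one block (gm = 1), so the single block has size am = 3 → block sizes [3]

Assembling the blocks gives a Jordan form
J =
  [-5,  1,  0]
  [ 0, -5,  1]
  [ 0,  0, -5]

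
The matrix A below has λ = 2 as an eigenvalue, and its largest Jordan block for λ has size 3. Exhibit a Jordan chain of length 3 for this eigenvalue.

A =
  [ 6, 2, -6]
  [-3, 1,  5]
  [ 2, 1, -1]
A Jordan chain for λ = 2 of length 3:
v_1 = (-2, 1, -1)ᵀ
v_2 = (4, -3, 2)ᵀ
v_3 = (1, 0, 0)ᵀ

Let N = A − (2)·I. We want v_3 with N^3 v_3 = 0 but N^2 v_3 ≠ 0; then v_{j-1} := N · v_j for j = 3, …, 2.

Pick v_3 = (1, 0, 0)ᵀ.
Then v_2 = N · v_3 = (4, -3, 2)ᵀ.
Then v_1 = N · v_2 = (-2, 1, -1)ᵀ.

Sanity check: (A − (2)·I) v_1 = (0, 0, 0)ᵀ = 0. ✓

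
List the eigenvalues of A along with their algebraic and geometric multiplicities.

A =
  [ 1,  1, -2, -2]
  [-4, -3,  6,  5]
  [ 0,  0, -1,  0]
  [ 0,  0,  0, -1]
λ = -1: alg = 4, geom = 2

Step 1 — factor the characteristic polynomial to read off the algebraic multiplicities:
  χ_A(x) = (x + 1)^4

Step 2 — compute geometric multiplicities via the rank-nullity identity g(λ) = n − rank(A − λI):
  rank(A − (-1)·I) = 2, so dim ker(A − (-1)·I) = n − 2 = 2

Summary:
  λ = -1: algebraic multiplicity = 4, geometric multiplicity = 2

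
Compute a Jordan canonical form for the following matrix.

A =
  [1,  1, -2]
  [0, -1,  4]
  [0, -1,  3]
J_2(1) ⊕ J_1(1)

The characteristic polynomial is
  det(x·I − A) = x^3 - 3*x^2 + 3*x - 1 = (x - 1)^3

Eigenvalues and multiplicities (the geometric multiplicity of λ is n − rank(A − λI), which equals the number of Jordan blocks for λ):
  λ = 1: algebraic multiplicity = 3, geometric multiplicity = 2

Determining the block sizes for each eigenvalue:
  λ = 1: 2 blocks summing to 3 forces exactly one block of size 2 and the rest size 1 → block sizes [2, 1]

Assembling the blocks gives a Jordan form
J =
  [1, 1, 0]
  [0, 1, 0]
  [0, 0, 1]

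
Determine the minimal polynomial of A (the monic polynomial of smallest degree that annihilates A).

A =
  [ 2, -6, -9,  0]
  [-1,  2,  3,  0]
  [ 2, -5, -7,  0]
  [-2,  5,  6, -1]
x^3 + 3*x^2 + 3*x + 1

The characteristic polynomial is χ_A(x) = (x + 1)^4, so the eigenvalues are known. The minimal polynomial is
  m_A(x) = Π_λ (x − λ)^{k_λ}
where k_λ is the size of the *largest* Jordan block for λ (equivalently, the smallest k with (A − λI)^k v = 0 for every generalised eigenvector v of λ).

  λ = -1: largest Jordan block has size 3, contributing (x + 1)^3

So m_A(x) = (x + 1)^3 = x^3 + 3*x^2 + 3*x + 1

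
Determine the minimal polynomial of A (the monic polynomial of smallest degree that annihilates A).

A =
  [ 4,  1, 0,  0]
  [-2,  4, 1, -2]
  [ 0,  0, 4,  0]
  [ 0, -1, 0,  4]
x^3 - 12*x^2 + 48*x - 64

The characteristic polynomial is χ_A(x) = (x - 4)^4, so the eigenvalues are known. The minimal polynomial is
  m_A(x) = Π_λ (x − λ)^{k_λ}
where k_λ is the size of the *largest* Jordan block for λ (equivalently, the smallest k with (A − λI)^k v = 0 for every generalised eigenvector v of λ).

  λ = 4: largest Jordan block has size 3, contributing (x − 4)^3

So m_A(x) = (x - 4)^3 = x^3 - 12*x^2 + 48*x - 64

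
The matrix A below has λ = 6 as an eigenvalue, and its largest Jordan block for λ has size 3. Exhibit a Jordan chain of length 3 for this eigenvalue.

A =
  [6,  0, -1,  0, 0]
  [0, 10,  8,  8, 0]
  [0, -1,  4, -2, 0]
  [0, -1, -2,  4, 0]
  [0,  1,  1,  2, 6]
A Jordan chain for λ = 6 of length 3:
v_1 = (1, 0, 0, 0, 1)ᵀ
v_2 = (0, 4, -1, -1, 1)ᵀ
v_3 = (0, 1, 0, 0, 0)ᵀ

Let N = A − (6)·I. We want v_3 with N^3 v_3 = 0 but N^2 v_3 ≠ 0; then v_{j-1} := N · v_j for j = 3, …, 2.

Pick v_3 = (0, 1, 0, 0, 0)ᵀ.
Then v_2 = N · v_3 = (0, 4, -1, -1, 1)ᵀ.
Then v_1 = N · v_2 = (1, 0, 0, 0, 1)ᵀ.

Sanity check: (A − (6)·I) v_1 = (0, 0, 0, 0, 0)ᵀ = 0. ✓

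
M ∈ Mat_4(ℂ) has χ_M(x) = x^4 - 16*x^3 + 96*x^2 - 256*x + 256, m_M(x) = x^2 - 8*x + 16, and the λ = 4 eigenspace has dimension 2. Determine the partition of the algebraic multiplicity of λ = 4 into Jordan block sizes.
Block sizes for λ = 4: [2, 2]

Step 1 — from the characteristic polynomial, algebraic multiplicity of λ = 4 is 4. From dim ker(M − (4)·I) = 2, there are exactly 2 Jordan blocks for λ = 4.
Step 2 — from the minimal polynomial, the factor (x − 4)^2 tells us the largest block for λ = 4 has size 2.
Step 3 — with total size 4, 2 blocks, and largest block 2, the block sizes (in nonincreasing order) are [2, 2].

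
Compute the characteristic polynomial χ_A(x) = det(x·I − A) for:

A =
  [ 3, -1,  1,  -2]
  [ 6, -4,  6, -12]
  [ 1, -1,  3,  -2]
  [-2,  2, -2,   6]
x^4 - 8*x^3 + 24*x^2 - 32*x + 16

Expanding det(x·I − A) (e.g. by cofactor expansion or by noting that A is similar to its Jordan form J, which has the same characteristic polynomial as A) gives
  χ_A(x) = x^4 - 8*x^3 + 24*x^2 - 32*x + 16
which factors as (x - 2)^4. The eigenvalues (with algebraic multiplicities) are λ = 2 with multiplicity 4.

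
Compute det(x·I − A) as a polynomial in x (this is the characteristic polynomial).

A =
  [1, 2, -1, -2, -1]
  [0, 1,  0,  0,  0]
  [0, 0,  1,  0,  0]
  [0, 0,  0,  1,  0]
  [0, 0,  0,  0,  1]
x^5 - 5*x^4 + 10*x^3 - 10*x^2 + 5*x - 1

Expanding det(x·I − A) (e.g. by cofactor expansion or by noting that A is similar to its Jordan form J, which has the same characteristic polynomial as A) gives
  χ_A(x) = x^5 - 5*x^4 + 10*x^3 - 10*x^2 + 5*x - 1
which factors as (x - 1)^5. The eigenvalues (with algebraic multiplicities) are λ = 1 with multiplicity 5.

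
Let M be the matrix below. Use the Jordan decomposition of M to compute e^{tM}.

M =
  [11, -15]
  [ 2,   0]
e^{tM} =
  [6*exp(6*t) - 5*exp(5*t), -15*exp(6*t) + 15*exp(5*t)]
  [2*exp(6*t) - 2*exp(5*t), -5*exp(6*t) + 6*exp(5*t)]

Strategy: write M = P · J · P⁻¹ where J is a Jordan canonical form, so e^{tM} = P · e^{tJ} · P⁻¹, and e^{tJ} can be computed block-by-block.

M has Jordan form
J =
  [5, 0]
  [0, 6]
(up to reordering of blocks).

Per-block formulas:
  For a 1×1 block at λ = 6: exp(t · [6]) = [e^(6t)].
  For a 1×1 block at λ = 5: exp(t · [5]) = [e^(5t)].

After assembling e^{tJ} and conjugating by P, we get:

e^{tM} =
  [6*exp(6*t) - 5*exp(5*t), -15*exp(6*t) + 15*exp(5*t)]
  [2*exp(6*t) - 2*exp(5*t), -5*exp(6*t) + 6*exp(5*t)]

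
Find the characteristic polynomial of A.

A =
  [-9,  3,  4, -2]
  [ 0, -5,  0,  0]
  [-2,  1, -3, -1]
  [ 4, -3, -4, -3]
x^4 + 20*x^3 + 150*x^2 + 500*x + 625

Expanding det(x·I − A) (e.g. by cofactor expansion or by noting that A is similar to its Jordan form J, which has the same characteristic polynomial as A) gives
  χ_A(x) = x^4 + 20*x^3 + 150*x^2 + 500*x + 625
which factors as (x + 5)^4. The eigenvalues (with algebraic multiplicities) are λ = -5 with multiplicity 4.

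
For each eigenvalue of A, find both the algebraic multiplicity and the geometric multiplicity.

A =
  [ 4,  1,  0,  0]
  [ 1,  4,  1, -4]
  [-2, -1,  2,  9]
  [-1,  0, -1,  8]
λ = 4: alg = 2, geom = 1; λ = 5: alg = 2, geom = 1

Step 1 — factor the characteristic polynomial to read off the algebraic multiplicities:
  χ_A(x) = (x - 5)^2*(x - 4)^2

Step 2 — compute geometric multiplicities via the rank-nullity identity g(λ) = n − rank(A − λI):
  rank(A − (4)·I) = 3, so dim ker(A − (4)·I) = n − 3 = 1
  rank(A − (5)·I) = 3, so dim ker(A − (5)·I) = n − 3 = 1

Summary:
  λ = 4: algebraic multiplicity = 2, geometric multiplicity = 1
  λ = 5: algebraic multiplicity = 2, geometric multiplicity = 1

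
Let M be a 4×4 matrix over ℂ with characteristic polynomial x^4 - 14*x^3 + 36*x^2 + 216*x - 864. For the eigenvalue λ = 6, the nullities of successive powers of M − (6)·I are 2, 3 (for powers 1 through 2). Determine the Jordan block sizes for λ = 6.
Block sizes for λ = 6: [2, 1]

From the dimensions of kernels of powers, the number of Jordan blocks of size at least j is d_j − d_{j−1} where d_j = dim ker(N^j) (with d_0 = 0). Computing the differences gives [2, 1].
The number of blocks of size exactly k is (#blocks of size ≥ k) − (#blocks of size ≥ k + 1), so the partition is: 1 block(s) of size 1, 1 block(s) of size 2.
In nonincreasing order the block sizes are [2, 1].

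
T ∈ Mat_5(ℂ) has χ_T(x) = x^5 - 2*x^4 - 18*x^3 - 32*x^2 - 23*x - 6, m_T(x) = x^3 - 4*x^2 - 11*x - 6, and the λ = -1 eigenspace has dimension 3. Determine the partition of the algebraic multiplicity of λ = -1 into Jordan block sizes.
Block sizes for λ = -1: [2, 1, 1]

Step 1 — from the characteristic polynomial, algebraic multiplicity of λ = -1 is 4. From dim ker(T − (-1)·I) = 3, there are exactly 3 Jordan blocks for λ = -1.
Step 2 — from the minimal polynomial, the factor (x + 1)^2 tells us the largest block for λ = -1 has size 2.
Step 3 — with total size 4, 3 blocks, and largest block 2, the block sizes (in nonincreasing order) are [2, 1, 1].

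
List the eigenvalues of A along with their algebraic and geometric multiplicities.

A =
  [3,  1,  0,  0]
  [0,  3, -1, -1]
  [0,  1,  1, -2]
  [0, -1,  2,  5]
λ = 3: alg = 4, geom = 2

Step 1 — factor the characteristic polynomial to read off the algebraic multiplicities:
  χ_A(x) = (x - 3)^4

Step 2 — compute geometric multiplicities via the rank-nullity identity g(λ) = n − rank(A − λI):
  rank(A − (3)·I) = 2, so dim ker(A − (3)·I) = n − 2 = 2

Summary:
  λ = 3: algebraic multiplicity = 4, geometric multiplicity = 2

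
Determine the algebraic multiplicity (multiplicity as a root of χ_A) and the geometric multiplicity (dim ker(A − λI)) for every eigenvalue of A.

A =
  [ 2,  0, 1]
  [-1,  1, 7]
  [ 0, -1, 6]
λ = 3: alg = 3, geom = 1

Step 1 — factor the characteristic polynomial to read off the algebraic multiplicities:
  χ_A(x) = (x - 3)^3

Step 2 — compute geometric multiplicities via the rank-nullity identity g(λ) = n − rank(A − λI):
  rank(A − (3)·I) = 2, so dim ker(A − (3)·I) = n − 2 = 1

Summary:
  λ = 3: algebraic multiplicity = 3, geometric multiplicity = 1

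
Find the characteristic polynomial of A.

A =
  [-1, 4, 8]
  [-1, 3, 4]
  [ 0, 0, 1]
x^3 - 3*x^2 + 3*x - 1

Expanding det(x·I − A) (e.g. by cofactor expansion or by noting that A is similar to its Jordan form J, which has the same characteristic polynomial as A) gives
  χ_A(x) = x^3 - 3*x^2 + 3*x - 1
which factors as (x - 1)^3. The eigenvalues (with algebraic multiplicities) are λ = 1 with multiplicity 3.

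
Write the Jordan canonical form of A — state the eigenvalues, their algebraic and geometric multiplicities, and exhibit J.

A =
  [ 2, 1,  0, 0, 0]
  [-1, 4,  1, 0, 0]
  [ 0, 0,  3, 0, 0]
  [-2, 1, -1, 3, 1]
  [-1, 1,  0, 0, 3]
J_3(3) ⊕ J_2(3)

The characteristic polynomial is
  det(x·I − A) = x^5 - 15*x^4 + 90*x^3 - 270*x^2 + 405*x - 243 = (x - 3)^5

Eigenvalues and multiplicities (the geometric multiplicity of λ is n − rank(A − λI), which equals the number of Jordan blocks for λ):
  λ = 3: algebraic multiplicity = 5, geometric multiplicity = 2

Determining the block sizes for each eigenvalue:
  λ = 3: with am = 5 and gm = 2, the partition is not yet determined (e.g. several partitions of 5 into 2 parts exist). Let N = A − (3)·I. Computing rank(N^1) = 3, rank(N^2) = 1, rank(N^3) = 0; the number of blocks of size ≥ j is rank(N^{j−1}) − rank(N^j), giving [2, 2, 1]. So we have 1 block(s) of size 3, 1 block(s) of size 2 → block sizes [3, 2]

Assembling the blocks gives a Jordan form
J =
  [3, 1, 0, 0, 0]
  [0, 3, 1, 0, 0]
  [0, 0, 3, 0, 0]
  [0, 0, 0, 3, 1]
  [0, 0, 0, 0, 3]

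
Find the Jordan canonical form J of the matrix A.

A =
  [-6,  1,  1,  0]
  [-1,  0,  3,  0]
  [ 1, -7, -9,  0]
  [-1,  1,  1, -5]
J_3(-5) ⊕ J_1(-5)

The characteristic polynomial is
  det(x·I − A) = x^4 + 20*x^3 + 150*x^2 + 500*x + 625 = (x + 5)^4

Eigenvalues and multiplicities (the geometric multiplicity of λ is n − rank(A − λI), which equals the number of Jordan blocks for λ):
  λ = -5: algebraic multiplicity = 4, geometric multiplicity = 2

Determining the block sizes for each eigenvalue:
  λ = -5: with am = 4 and gm = 2, the partition is not yet determined (e.g. several partitions of 4 into 2 parts exist). Let N = A − (-5)·I. Computing rank(N^1) = 2, rank(N^2) = 1, rank(N^3) = 0; the number of blocks of size ≥ j is rank(N^{j−1}) − rank(N^j), giving [2, 1, 1]. So we have 1 block(s) of size 3, 1 block(s) of size 1 → block sizes [3, 1]

Assembling the blocks gives a Jordan form
J =
  [-5,  1,  0,  0]
  [ 0, -5,  1,  0]
  [ 0,  0, -5,  0]
  [ 0,  0,  0, -5]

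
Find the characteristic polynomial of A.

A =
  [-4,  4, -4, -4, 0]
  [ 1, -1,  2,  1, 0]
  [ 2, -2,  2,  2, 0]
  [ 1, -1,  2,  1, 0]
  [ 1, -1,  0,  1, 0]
x^5 + 2*x^4

Expanding det(x·I − A) (e.g. by cofactor expansion or by noting that A is similar to its Jordan form J, which has the same characteristic polynomial as A) gives
  χ_A(x) = x^5 + 2*x^4
which factors as x^4*(x + 2). The eigenvalues (with algebraic multiplicities) are λ = -2 with multiplicity 1, λ = 0 with multiplicity 4.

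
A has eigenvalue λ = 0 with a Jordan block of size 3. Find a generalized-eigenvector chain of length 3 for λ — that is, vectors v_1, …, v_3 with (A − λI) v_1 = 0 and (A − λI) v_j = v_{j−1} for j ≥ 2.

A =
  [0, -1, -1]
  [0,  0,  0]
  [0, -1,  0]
A Jordan chain for λ = 0 of length 3:
v_1 = (1, 0, 0)ᵀ
v_2 = (-1, 0, -1)ᵀ
v_3 = (0, 1, 0)ᵀ

Let N = A − (0)·I. We want v_3 with N^3 v_3 = 0 but N^2 v_3 ≠ 0; then v_{j-1} := N · v_j for j = 3, …, 2.

Pick v_3 = (0, 1, 0)ᵀ.
Then v_2 = N · v_3 = (-1, 0, -1)ᵀ.
Then v_1 = N · v_2 = (1, 0, 0)ᵀ.

Sanity check: (A − (0)·I) v_1 = (0, 0, 0)ᵀ = 0. ✓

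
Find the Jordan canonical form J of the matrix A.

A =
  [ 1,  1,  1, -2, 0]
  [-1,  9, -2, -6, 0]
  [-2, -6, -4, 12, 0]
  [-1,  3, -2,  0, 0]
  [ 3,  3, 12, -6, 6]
J_3(0) ⊕ J_1(6) ⊕ J_1(6)

The characteristic polynomial is
  det(x·I − A) = x^5 - 12*x^4 + 36*x^3 = x^3*(x - 6)^2

Eigenvalues and multiplicities (the geometric multiplicity of λ is n − rank(A − λI), which equals the number of Jordan blocks for λ):
  λ = 0: algebraic multiplicity = 3, geometric multiplicity = 1
  λ = 6: algebraic multiplicity = 2, geometric multiplicity = 2

Determining the block sizes for each eigenvalue:
  λ = 0: one block (gm = 1), so the single block has size am = 3 → block sizes [3]
  λ = 6: gm = am = 2, so every block has size 1 → block sizes [1, 1]

Assembling the blocks gives a Jordan form
J =
  [0, 1, 0, 0, 0]
  [0, 0, 1, 0, 0]
  [0, 0, 0, 0, 0]
  [0, 0, 0, 6, 0]
  [0, 0, 0, 0, 6]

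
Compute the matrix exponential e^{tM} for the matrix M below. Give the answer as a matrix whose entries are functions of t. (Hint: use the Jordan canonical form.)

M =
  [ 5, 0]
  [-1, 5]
e^{tM} =
  [exp(5*t), 0]
  [-t*exp(5*t), exp(5*t)]

Strategy: write M = P · J · P⁻¹ where J is a Jordan canonical form, so e^{tM} = P · e^{tJ} · P⁻¹, and e^{tJ} can be computed block-by-block.

M has Jordan form
J =
  [5, 1]
  [0, 5]
(up to reordering of blocks).

Per-block formulas:
  For a 2×2 Jordan block J_2(5): exp(t · J_2(5)) = e^(5t)·(I + t·N), where N is the 2×2 nilpotent shift.

After assembling e^{tJ} and conjugating by P, we get:

e^{tM} =
  [exp(5*t), 0]
  [-t*exp(5*t), exp(5*t)]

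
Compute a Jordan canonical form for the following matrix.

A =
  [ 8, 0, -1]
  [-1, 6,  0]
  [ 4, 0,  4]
J_3(6)

The characteristic polynomial is
  det(x·I − A) = x^3 - 18*x^2 + 108*x - 216 = (x - 6)^3

Eigenvalues and multiplicities (the geometric multiplicity of λ is n − rank(A − λI), which equals the number of Jordan blocks for λ):
  λ = 6: algebraic multiplicity = 3, geometric multiplicity = 1

Determining the block sizes for each eigenvalue:
  λ = 6: one block (gm = 1), so the single block has size am = 3 → block sizes [3]

Assembling the blocks gives a Jordan form
J =
  [6, 1, 0]
  [0, 6, 1]
  [0, 0, 6]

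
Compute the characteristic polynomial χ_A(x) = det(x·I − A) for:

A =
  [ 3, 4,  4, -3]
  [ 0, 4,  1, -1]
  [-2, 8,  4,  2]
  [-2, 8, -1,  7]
x^4 - 18*x^3 + 121*x^2 - 360*x + 400

Expanding det(x·I − A) (e.g. by cofactor expansion or by noting that A is similar to its Jordan form J, which has the same characteristic polynomial as A) gives
  χ_A(x) = x^4 - 18*x^3 + 121*x^2 - 360*x + 400
which factors as (x - 5)^2*(x - 4)^2. The eigenvalues (with algebraic multiplicities) are λ = 4 with multiplicity 2, λ = 5 with multiplicity 2.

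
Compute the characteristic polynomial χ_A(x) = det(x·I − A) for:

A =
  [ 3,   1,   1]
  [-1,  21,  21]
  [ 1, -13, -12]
x^3 - 12*x^2 + 48*x - 64

Expanding det(x·I − A) (e.g. by cofactor expansion or by noting that A is similar to its Jordan form J, which has the same characteristic polynomial as A) gives
  χ_A(x) = x^3 - 12*x^2 + 48*x - 64
which factors as (x - 4)^3. The eigenvalues (with algebraic multiplicities) are λ = 4 with multiplicity 3.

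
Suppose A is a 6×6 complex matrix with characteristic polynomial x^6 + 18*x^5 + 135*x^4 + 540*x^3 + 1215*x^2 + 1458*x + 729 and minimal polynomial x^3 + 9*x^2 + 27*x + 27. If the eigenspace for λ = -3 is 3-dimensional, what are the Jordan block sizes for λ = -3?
Block sizes for λ = -3: [3, 2, 1]

Step 1 — from the characteristic polynomial, algebraic multiplicity of λ = -3 is 6. From dim ker(A − (-3)·I) = 3, there are exactly 3 Jordan blocks for λ = -3.
Step 2 — from the minimal polynomial, the factor (x + 3)^3 tells us the largest block for λ = -3 has size 3.
Step 3 — with total size 6, 3 blocks, and largest block 3, the block sizes (in nonincreasing order) are [3, 2, 1].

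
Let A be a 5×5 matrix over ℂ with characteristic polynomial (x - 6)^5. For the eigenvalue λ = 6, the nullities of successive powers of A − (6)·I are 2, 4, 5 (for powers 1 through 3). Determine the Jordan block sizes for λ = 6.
Block sizes for λ = 6: [3, 2]

From the dimensions of kernels of powers, the number of Jordan blocks of size at least j is d_j − d_{j−1} where d_j = dim ker(N^j) (with d_0 = 0). Computing the differences gives [2, 2, 1].
The number of blocks of size exactly k is (#blocks of size ≥ k) − (#blocks of size ≥ k + 1), so the partition is: 1 block(s) of size 2, 1 block(s) of size 3.
In nonincreasing order the block sizes are [3, 2].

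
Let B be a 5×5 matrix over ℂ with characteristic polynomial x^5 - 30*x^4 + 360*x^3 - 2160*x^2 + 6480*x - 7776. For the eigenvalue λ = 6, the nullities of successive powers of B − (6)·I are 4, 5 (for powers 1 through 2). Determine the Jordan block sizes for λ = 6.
Block sizes for λ = 6: [2, 1, 1, 1]

From the dimensions of kernels of powers, the number of Jordan blocks of size at least j is d_j − d_{j−1} where d_j = dim ker(N^j) (with d_0 = 0). Computing the differences gives [4, 1].
The number of blocks of size exactly k is (#blocks of size ≥ k) − (#blocks of size ≥ k + 1), so the partition is: 3 block(s) of size 1, 1 block(s) of size 2.
In nonincreasing order the block sizes are [2, 1, 1, 1].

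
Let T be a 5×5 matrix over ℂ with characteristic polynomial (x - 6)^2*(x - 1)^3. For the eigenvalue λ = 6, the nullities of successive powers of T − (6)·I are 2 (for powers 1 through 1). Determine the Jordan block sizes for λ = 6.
Block sizes for λ = 6: [1, 1]

From the dimensions of kernels of powers, the number of Jordan blocks of size at least j is d_j − d_{j−1} where d_j = dim ker(N^j) (with d_0 = 0). Computing the differences gives [2].
The number of blocks of size exactly k is (#blocks of size ≥ k) − (#blocks of size ≥ k + 1), so the partition is: 2 block(s) of size 1.
In nonincreasing order the block sizes are [1, 1].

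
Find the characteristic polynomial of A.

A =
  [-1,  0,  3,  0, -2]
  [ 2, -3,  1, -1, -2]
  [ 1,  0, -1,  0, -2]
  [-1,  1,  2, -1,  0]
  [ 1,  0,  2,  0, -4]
x^5 + 10*x^4 + 40*x^3 + 80*x^2 + 80*x + 32

Expanding det(x·I − A) (e.g. by cofactor expansion or by noting that A is similar to its Jordan form J, which has the same characteristic polynomial as A) gives
  χ_A(x) = x^5 + 10*x^4 + 40*x^3 + 80*x^2 + 80*x + 32
which factors as (x + 2)^5. The eigenvalues (with algebraic multiplicities) are λ = -2 with multiplicity 5.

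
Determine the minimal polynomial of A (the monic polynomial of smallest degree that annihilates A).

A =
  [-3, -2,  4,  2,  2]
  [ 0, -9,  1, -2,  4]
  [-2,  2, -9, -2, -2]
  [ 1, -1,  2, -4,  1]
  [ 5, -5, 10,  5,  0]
x^3 + 15*x^2 + 75*x + 125

The characteristic polynomial is χ_A(x) = (x + 5)^5, so the eigenvalues are known. The minimal polynomial is
  m_A(x) = Π_λ (x − λ)^{k_λ}
where k_λ is the size of the *largest* Jordan block for λ (equivalently, the smallest k with (A − λI)^k v = 0 for every generalised eigenvector v of λ).

  λ = -5: largest Jordan block has size 3, contributing (x + 5)^3

So m_A(x) = (x + 5)^3 = x^3 + 15*x^2 + 75*x + 125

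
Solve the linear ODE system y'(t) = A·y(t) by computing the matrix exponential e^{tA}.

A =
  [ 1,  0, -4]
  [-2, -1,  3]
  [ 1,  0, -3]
e^{tA} =
  [2*t*exp(-t) + exp(-t), 0, -4*t*exp(-t)]
  [-t^2*exp(-t)/2 - 2*t*exp(-t), exp(-t), t^2*exp(-t) + 3*t*exp(-t)]
  [t*exp(-t), 0, -2*t*exp(-t) + exp(-t)]

Strategy: write A = P · J · P⁻¹ where J is a Jordan canonical form, so e^{tA} = P · e^{tJ} · P⁻¹, and e^{tJ} can be computed block-by-block.

A has Jordan form
J =
  [-1,  1,  0]
  [ 0, -1,  1]
  [ 0,  0, -1]
(up to reordering of blocks).

Per-block formulas:
  For a 3×3 Jordan block J_3(-1): exp(t · J_3(-1)) = e^(-1t)·(I + t·N + (t^2/2)·N^2), where N is the 3×3 nilpotent shift.

After assembling e^{tJ} and conjugating by P, we get:

e^{tA} =
  [2*t*exp(-t) + exp(-t), 0, -4*t*exp(-t)]
  [-t^2*exp(-t)/2 - 2*t*exp(-t), exp(-t), t^2*exp(-t) + 3*t*exp(-t)]
  [t*exp(-t), 0, -2*t*exp(-t) + exp(-t)]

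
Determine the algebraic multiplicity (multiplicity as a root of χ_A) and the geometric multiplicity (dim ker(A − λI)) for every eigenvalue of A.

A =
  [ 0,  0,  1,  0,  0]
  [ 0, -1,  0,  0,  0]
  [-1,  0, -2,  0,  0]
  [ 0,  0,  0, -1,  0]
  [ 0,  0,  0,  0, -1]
λ = -1: alg = 5, geom = 4

Step 1 — factor the characteristic polynomial to read off the algebraic multiplicities:
  χ_A(x) = (x + 1)^5

Step 2 — compute geometric multiplicities via the rank-nullity identity g(λ) = n − rank(A − λI):
  rank(A − (-1)·I) = 1, so dim ker(A − (-1)·I) = n − 1 = 4

Summary:
  λ = -1: algebraic multiplicity = 5, geometric multiplicity = 4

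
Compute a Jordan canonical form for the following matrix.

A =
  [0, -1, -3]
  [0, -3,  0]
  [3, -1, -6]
J_2(-3) ⊕ J_1(-3)

The characteristic polynomial is
  det(x·I − A) = x^3 + 9*x^2 + 27*x + 27 = (x + 3)^3

Eigenvalues and multiplicities (the geometric multiplicity of λ is n − rank(A − λI), which equals the number of Jordan blocks for λ):
  λ = -3: algebraic multiplicity = 3, geometric multiplicity = 2

Determining the block sizes for each eigenvalue:
  λ = -3: 2 blocks summing to 3 forces exactly one block of size 2 and the rest size 1 → block sizes [2, 1]

Assembling the blocks gives a Jordan form
J =
  [-3,  1,  0]
  [ 0, -3,  0]
  [ 0,  0, -3]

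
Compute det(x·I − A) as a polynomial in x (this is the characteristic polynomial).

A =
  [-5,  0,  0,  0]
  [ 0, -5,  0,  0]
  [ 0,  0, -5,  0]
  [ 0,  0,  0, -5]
x^4 + 20*x^3 + 150*x^2 + 500*x + 625

Expanding det(x·I − A) (e.g. by cofactor expansion or by noting that A is similar to its Jordan form J, which has the same characteristic polynomial as A) gives
  χ_A(x) = x^4 + 20*x^3 + 150*x^2 + 500*x + 625
which factors as (x + 5)^4. The eigenvalues (with algebraic multiplicities) are λ = -5 with multiplicity 4.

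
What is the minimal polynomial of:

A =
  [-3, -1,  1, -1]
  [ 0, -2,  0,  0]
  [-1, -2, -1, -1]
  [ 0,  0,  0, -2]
x^3 + 6*x^2 + 12*x + 8

The characteristic polynomial is χ_A(x) = (x + 2)^4, so the eigenvalues are known. The minimal polynomial is
  m_A(x) = Π_λ (x − λ)^{k_λ}
where k_λ is the size of the *largest* Jordan block for λ (equivalently, the smallest k with (A − λI)^k v = 0 for every generalised eigenvector v of λ).

  λ = -2: largest Jordan block has size 3, contributing (x + 2)^3

So m_A(x) = (x + 2)^3 = x^3 + 6*x^2 + 12*x + 8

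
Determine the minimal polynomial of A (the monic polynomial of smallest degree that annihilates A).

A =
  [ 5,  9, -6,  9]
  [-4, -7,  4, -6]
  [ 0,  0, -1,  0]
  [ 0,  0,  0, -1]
x^2 + 2*x + 1

The characteristic polynomial is χ_A(x) = (x + 1)^4, so the eigenvalues are known. The minimal polynomial is
  m_A(x) = Π_λ (x − λ)^{k_λ}
where k_λ is the size of the *largest* Jordan block for λ (equivalently, the smallest k with (A − λI)^k v = 0 for every generalised eigenvector v of λ).

  λ = -1: largest Jordan block has size 2, contributing (x + 1)^2

So m_A(x) = (x + 1)^2 = x^2 + 2*x + 1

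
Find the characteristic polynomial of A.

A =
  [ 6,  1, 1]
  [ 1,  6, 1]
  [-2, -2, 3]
x^3 - 15*x^2 + 75*x - 125

Expanding det(x·I − A) (e.g. by cofactor expansion or by noting that A is similar to its Jordan form J, which has the same characteristic polynomial as A) gives
  χ_A(x) = x^3 - 15*x^2 + 75*x - 125
which factors as (x - 5)^3. The eigenvalues (with algebraic multiplicities) are λ = 5 with multiplicity 3.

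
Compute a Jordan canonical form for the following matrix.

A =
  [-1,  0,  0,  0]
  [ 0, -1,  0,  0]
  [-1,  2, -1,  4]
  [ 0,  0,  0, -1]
J_2(-1) ⊕ J_1(-1) ⊕ J_1(-1)

The characteristic polynomial is
  det(x·I − A) = x^4 + 4*x^3 + 6*x^2 + 4*x + 1 = (x + 1)^4

Eigenvalues and multiplicities (the geometric multiplicity of λ is n − rank(A − λI), which equals the number of Jordan blocks for λ):
  λ = -1: algebraic multiplicity = 4, geometric multiplicity = 3

Determining the block sizes for each eigenvalue:
  λ = -1: 3 blocks summing to 4 forces exactly one block of size 2 and the rest size 1 → block sizes [2, 1, 1]

Assembling the blocks gives a Jordan form
J =
  [-1,  1,  0,  0]
  [ 0, -1,  0,  0]
  [ 0,  0, -1,  0]
  [ 0,  0,  0, -1]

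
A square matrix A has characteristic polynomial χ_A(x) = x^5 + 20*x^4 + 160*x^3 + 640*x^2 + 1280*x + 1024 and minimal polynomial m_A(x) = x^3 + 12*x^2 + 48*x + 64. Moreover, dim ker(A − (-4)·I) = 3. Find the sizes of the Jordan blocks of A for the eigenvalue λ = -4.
Block sizes for λ = -4: [3, 1, 1]

Step 1 — from the characteristic polynomial, algebraic multiplicity of λ = -4 is 5. From dim ker(A − (-4)·I) = 3, there are exactly 3 Jordan blocks for λ = -4.
Step 2 — from the minimal polynomial, the factor (x + 4)^3 tells us the largest block for λ = -4 has size 3.
Step 3 — with total size 5, 3 blocks, and largest block 3, the block sizes (in nonincreasing order) are [3, 1, 1].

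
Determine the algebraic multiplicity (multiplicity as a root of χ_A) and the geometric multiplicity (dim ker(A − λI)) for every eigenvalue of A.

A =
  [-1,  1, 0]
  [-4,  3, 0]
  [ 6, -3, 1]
λ = 1: alg = 3, geom = 2

Step 1 — factor the characteristic polynomial to read off the algebraic multiplicities:
  χ_A(x) = (x - 1)^3

Step 2 — compute geometric multiplicities via the rank-nullity identity g(λ) = n − rank(A − λI):
  rank(A − (1)·I) = 1, so dim ker(A − (1)·I) = n − 1 = 2

Summary:
  λ = 1: algebraic multiplicity = 3, geometric multiplicity = 2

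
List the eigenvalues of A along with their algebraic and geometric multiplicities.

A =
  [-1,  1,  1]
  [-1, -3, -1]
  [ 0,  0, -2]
λ = -2: alg = 3, geom = 2

Step 1 — factor the characteristic polynomial to read off the algebraic multiplicities:
  χ_A(x) = (x + 2)^3

Step 2 — compute geometric multiplicities via the rank-nullity identity g(λ) = n − rank(A − λI):
  rank(A − (-2)·I) = 1, so dim ker(A − (-2)·I) = n − 1 = 2

Summary:
  λ = -2: algebraic multiplicity = 3, geometric multiplicity = 2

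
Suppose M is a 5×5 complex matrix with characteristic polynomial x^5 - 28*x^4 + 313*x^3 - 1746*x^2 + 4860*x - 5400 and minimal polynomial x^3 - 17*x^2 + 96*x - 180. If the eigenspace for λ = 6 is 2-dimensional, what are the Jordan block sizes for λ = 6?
Block sizes for λ = 6: [2, 1]

Step 1 — from the characteristic polynomial, algebraic multiplicity of λ = 6 is 3. From dim ker(M − (6)·I) = 2, there are exactly 2 Jordan blocks for λ = 6.
Step 2 — from the minimal polynomial, the factor (x − 6)^2 tells us the largest block for λ = 6 has size 2.
Step 3 — with total size 3, 2 blocks, and largest block 2, the block sizes (in nonincreasing order) are [2, 1].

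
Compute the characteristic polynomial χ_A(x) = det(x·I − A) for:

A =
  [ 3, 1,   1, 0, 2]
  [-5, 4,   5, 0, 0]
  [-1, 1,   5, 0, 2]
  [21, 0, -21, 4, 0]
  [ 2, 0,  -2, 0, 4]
x^5 - 20*x^4 + 160*x^3 - 640*x^2 + 1280*x - 1024

Expanding det(x·I − A) (e.g. by cofactor expansion or by noting that A is similar to its Jordan form J, which has the same characteristic polynomial as A) gives
  χ_A(x) = x^5 - 20*x^4 + 160*x^3 - 640*x^2 + 1280*x - 1024
which factors as (x - 4)^5. The eigenvalues (with algebraic multiplicities) are λ = 4 with multiplicity 5.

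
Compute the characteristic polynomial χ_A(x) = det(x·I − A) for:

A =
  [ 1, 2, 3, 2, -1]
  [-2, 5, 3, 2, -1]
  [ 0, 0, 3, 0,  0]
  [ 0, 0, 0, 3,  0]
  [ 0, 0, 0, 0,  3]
x^5 - 15*x^4 + 90*x^3 - 270*x^2 + 405*x - 243

Expanding det(x·I − A) (e.g. by cofactor expansion or by noting that A is similar to its Jordan form J, which has the same characteristic polynomial as A) gives
  χ_A(x) = x^5 - 15*x^4 + 90*x^3 - 270*x^2 + 405*x - 243
which factors as (x - 3)^5. The eigenvalues (with algebraic multiplicities) are λ = 3 with multiplicity 5.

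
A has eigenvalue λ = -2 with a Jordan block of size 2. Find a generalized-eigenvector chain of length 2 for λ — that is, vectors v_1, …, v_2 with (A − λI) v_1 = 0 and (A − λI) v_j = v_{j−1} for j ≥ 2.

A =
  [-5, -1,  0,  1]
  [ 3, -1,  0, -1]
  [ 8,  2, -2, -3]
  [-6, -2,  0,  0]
A Jordan chain for λ = -2 of length 2:
v_1 = (-3, 3, 8, -6)ᵀ
v_2 = (1, 0, 0, 0)ᵀ

Let N = A − (-2)·I. We want v_2 with N^2 v_2 = 0 but N^1 v_2 ≠ 0; then v_{j-1} := N · v_j for j = 2, …, 2.

Pick v_2 = (1, 0, 0, 0)ᵀ.
Then v_1 = N · v_2 = (-3, 3, 8, -6)ᵀ.

Sanity check: (A − (-2)·I) v_1 = (0, 0, 0, 0)ᵀ = 0. ✓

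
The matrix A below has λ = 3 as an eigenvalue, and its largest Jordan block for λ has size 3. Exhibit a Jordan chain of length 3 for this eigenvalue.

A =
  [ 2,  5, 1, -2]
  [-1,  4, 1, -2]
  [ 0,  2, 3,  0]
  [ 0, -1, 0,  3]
A Jordan chain for λ = 3 of length 3:
v_1 = (-4, 0, -2, 1)ᵀ
v_2 = (-1, -1, 0, 0)ᵀ
v_3 = (1, 0, 0, 0)ᵀ

Let N = A − (3)·I. We want v_3 with N^3 v_3 = 0 but N^2 v_3 ≠ 0; then v_{j-1} := N · v_j for j = 3, …, 2.

Pick v_3 = (1, 0, 0, 0)ᵀ.
Then v_2 = N · v_3 = (-1, -1, 0, 0)ᵀ.
Then v_1 = N · v_2 = (-4, 0, -2, 1)ᵀ.

Sanity check: (A − (3)·I) v_1 = (0, 0, 0, 0)ᵀ = 0. ✓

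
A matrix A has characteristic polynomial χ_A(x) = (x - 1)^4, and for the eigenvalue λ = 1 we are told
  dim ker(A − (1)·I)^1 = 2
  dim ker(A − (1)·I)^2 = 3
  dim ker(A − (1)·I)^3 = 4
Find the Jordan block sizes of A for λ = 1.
Block sizes for λ = 1: [3, 1]

From the dimensions of kernels of powers, the number of Jordan blocks of size at least j is d_j − d_{j−1} where d_j = dim ker(N^j) (with d_0 = 0). Computing the differences gives [2, 1, 1].
The number of blocks of size exactly k is (#blocks of size ≥ k) − (#blocks of size ≥ k + 1), so the partition is: 1 block(s) of size 1, 1 block(s) of size 3.
In nonincreasing order the block sizes are [3, 1].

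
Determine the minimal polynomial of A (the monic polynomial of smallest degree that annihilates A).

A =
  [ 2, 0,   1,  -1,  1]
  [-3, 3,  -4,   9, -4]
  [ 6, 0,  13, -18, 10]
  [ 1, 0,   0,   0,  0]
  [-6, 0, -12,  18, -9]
x^4 - 6*x^3 + 12*x^2 - 10*x + 3

The characteristic polynomial is χ_A(x) = (x - 3)^2*(x - 1)^3, so the eigenvalues are known. The minimal polynomial is
  m_A(x) = Π_λ (x − λ)^{k_λ}
where k_λ is the size of the *largest* Jordan block for λ (equivalently, the smallest k with (A − λI)^k v = 0 for every generalised eigenvector v of λ).

  λ = 1: largest Jordan block has size 3, contributing (x − 1)^3
  λ = 3: largest Jordan block has size 1, contributing (x − 3)

So m_A(x) = (x - 3)*(x - 1)^3 = x^4 - 6*x^3 + 12*x^2 - 10*x + 3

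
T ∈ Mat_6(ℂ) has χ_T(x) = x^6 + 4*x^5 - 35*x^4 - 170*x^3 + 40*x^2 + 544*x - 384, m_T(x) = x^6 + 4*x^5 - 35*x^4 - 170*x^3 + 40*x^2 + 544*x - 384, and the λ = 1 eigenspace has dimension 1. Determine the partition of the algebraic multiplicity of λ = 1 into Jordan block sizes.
Block sizes for λ = 1: [2]

Step 1 — from the characteristic polynomial, algebraic multiplicity of λ = 1 is 2. From dim ker(T − (1)·I) = 1, there are exactly 1 Jordan blocks for λ = 1.
Step 2 — from the minimal polynomial, the factor (x − 1)^2 tells us the largest block for λ = 1 has size 2.
Step 3 — with total size 2, 1 blocks, and largest block 2, the block sizes (in nonincreasing order) are [2].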